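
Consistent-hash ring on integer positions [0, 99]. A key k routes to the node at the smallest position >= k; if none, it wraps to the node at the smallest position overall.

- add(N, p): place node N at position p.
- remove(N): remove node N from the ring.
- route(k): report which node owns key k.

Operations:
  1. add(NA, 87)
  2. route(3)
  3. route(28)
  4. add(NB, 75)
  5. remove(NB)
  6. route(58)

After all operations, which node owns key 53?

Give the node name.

Op 1: add NA@87 -> ring=[87:NA]
Op 2: route key 3: smallest pos >= 3 is 87 -> NA
Op 3: route key 28: smallest pos >= 28 is 87 -> NA
Op 4: add NB@75 -> ring=[75:NB,87:NA]
Op 5: remove NB -> ring=[87:NA]
Op 6: route key 58: smallest pos >= 58 is 87 -> NA
Final route key 53: smallest pos >= 53 is 87 -> NA

Answer: NA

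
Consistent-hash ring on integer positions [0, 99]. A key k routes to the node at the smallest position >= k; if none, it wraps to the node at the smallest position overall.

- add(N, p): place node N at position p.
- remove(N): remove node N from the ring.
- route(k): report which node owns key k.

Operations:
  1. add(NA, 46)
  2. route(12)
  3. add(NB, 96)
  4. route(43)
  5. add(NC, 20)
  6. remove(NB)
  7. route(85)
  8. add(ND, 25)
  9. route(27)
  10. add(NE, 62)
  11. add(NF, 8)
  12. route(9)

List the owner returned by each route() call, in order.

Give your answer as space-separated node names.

Op 1: add NA@46 -> ring=[46:NA]
Op 2: route key 12: smallest pos >= 12 is 46 -> NA
Op 3: add NB@96 -> ring=[46:NA,96:NB]
Op 4: route key 43: smallest pos >= 43 is 46 -> NA
Op 5: add NC@20 -> ring=[20:NC,46:NA,96:NB]
Op 6: remove NB -> ring=[20:NC,46:NA]
Op 7: route key 85: none >= 85, wrap to smallest pos 20 -> NC
Op 8: add ND@25 -> ring=[20:NC,25:ND,46:NA]
Op 9: route key 27: smallest pos >= 27 is 46 -> NA
Op 10: add NE@62 -> ring=[20:NC,25:ND,46:NA,62:NE]
Op 11: add NF@8 -> ring=[8:NF,20:NC,25:ND,46:NA,62:NE]
Op 12: route key 9: smallest pos >= 9 is 20 -> NC

Answer: NA NA NC NA NC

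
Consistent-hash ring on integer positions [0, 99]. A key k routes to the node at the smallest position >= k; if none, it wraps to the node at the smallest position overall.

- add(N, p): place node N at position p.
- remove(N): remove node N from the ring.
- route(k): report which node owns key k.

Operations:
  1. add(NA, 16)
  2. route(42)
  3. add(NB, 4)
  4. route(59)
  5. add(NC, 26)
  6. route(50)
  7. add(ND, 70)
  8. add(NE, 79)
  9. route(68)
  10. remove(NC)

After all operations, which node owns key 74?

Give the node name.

Answer: NE

Derivation:
Op 1: add NA@16 -> ring=[16:NA]
Op 2: route key 42: none >= 42, wrap to smallest pos 16 -> NA
Op 3: add NB@4 -> ring=[4:NB,16:NA]
Op 4: route key 59: none >= 59, wrap to smallest pos 4 -> NB
Op 5: add NC@26 -> ring=[4:NB,16:NA,26:NC]
Op 6: route key 50: none >= 50, wrap to smallest pos 4 -> NB
Op 7: add ND@70 -> ring=[4:NB,16:NA,26:NC,70:ND]
Op 8: add NE@79 -> ring=[4:NB,16:NA,26:NC,70:ND,79:NE]
Op 9: route key 68: smallest pos >= 68 is 70 -> ND
Op 10: remove NC -> ring=[4:NB,16:NA,70:ND,79:NE]
Final route key 74: smallest pos >= 74 is 79 -> NE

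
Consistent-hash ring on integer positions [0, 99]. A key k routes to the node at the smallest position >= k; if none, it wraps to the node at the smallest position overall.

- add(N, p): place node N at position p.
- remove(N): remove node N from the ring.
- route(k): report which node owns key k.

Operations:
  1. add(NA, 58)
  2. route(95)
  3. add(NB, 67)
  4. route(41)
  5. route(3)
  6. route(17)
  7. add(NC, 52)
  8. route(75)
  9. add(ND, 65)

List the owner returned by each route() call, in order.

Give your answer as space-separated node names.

Op 1: add NA@58 -> ring=[58:NA]
Op 2: route key 95: none >= 95, wrap to smallest pos 58 -> NA
Op 3: add NB@67 -> ring=[58:NA,67:NB]
Op 4: route key 41: smallest pos >= 41 is 58 -> NA
Op 5: route key 3: smallest pos >= 3 is 58 -> NA
Op 6: route key 17: smallest pos >= 17 is 58 -> NA
Op 7: add NC@52 -> ring=[52:NC,58:NA,67:NB]
Op 8: route key 75: none >= 75, wrap to smallest pos 52 -> NC
Op 9: add ND@65 -> ring=[52:NC,58:NA,65:ND,67:NB]

Answer: NA NA NA NA NC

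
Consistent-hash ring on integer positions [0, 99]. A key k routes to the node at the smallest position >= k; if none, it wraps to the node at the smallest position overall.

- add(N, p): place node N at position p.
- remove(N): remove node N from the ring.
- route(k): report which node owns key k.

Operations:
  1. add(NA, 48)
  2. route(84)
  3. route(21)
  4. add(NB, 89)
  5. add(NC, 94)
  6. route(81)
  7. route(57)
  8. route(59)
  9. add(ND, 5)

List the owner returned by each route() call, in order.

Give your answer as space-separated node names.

Op 1: add NA@48 -> ring=[48:NA]
Op 2: route key 84: none >= 84, wrap to smallest pos 48 -> NA
Op 3: route key 21: smallest pos >= 21 is 48 -> NA
Op 4: add NB@89 -> ring=[48:NA,89:NB]
Op 5: add NC@94 -> ring=[48:NA,89:NB,94:NC]
Op 6: route key 81: smallest pos >= 81 is 89 -> NB
Op 7: route key 57: smallest pos >= 57 is 89 -> NB
Op 8: route key 59: smallest pos >= 59 is 89 -> NB
Op 9: add ND@5 -> ring=[5:ND,48:NA,89:NB,94:NC]

Answer: NA NA NB NB NB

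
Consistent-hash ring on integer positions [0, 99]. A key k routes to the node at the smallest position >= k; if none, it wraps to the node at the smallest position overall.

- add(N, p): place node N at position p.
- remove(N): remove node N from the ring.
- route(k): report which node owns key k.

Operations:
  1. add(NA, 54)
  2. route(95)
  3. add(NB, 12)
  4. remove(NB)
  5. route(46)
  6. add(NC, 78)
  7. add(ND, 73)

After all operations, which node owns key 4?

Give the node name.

Op 1: add NA@54 -> ring=[54:NA]
Op 2: route key 95: none >= 95, wrap to smallest pos 54 -> NA
Op 3: add NB@12 -> ring=[12:NB,54:NA]
Op 4: remove NB -> ring=[54:NA]
Op 5: route key 46: smallest pos >= 46 is 54 -> NA
Op 6: add NC@78 -> ring=[54:NA,78:NC]
Op 7: add ND@73 -> ring=[54:NA,73:ND,78:NC]
Final route key 4: smallest pos >= 4 is 54 -> NA

Answer: NA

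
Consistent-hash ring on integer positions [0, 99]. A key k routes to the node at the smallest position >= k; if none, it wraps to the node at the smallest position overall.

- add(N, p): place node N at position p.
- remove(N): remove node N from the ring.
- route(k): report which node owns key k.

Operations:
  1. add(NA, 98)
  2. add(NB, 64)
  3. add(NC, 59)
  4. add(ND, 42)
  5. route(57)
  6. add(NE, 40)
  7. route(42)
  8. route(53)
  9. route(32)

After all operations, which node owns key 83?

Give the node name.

Answer: NA

Derivation:
Op 1: add NA@98 -> ring=[98:NA]
Op 2: add NB@64 -> ring=[64:NB,98:NA]
Op 3: add NC@59 -> ring=[59:NC,64:NB,98:NA]
Op 4: add ND@42 -> ring=[42:ND,59:NC,64:NB,98:NA]
Op 5: route key 57: smallest pos >= 57 is 59 -> NC
Op 6: add NE@40 -> ring=[40:NE,42:ND,59:NC,64:NB,98:NA]
Op 7: route key 42: smallest pos >= 42 is 42 -> ND
Op 8: route key 53: smallest pos >= 53 is 59 -> NC
Op 9: route key 32: smallest pos >= 32 is 40 -> NE
Final route key 83: smallest pos >= 83 is 98 -> NA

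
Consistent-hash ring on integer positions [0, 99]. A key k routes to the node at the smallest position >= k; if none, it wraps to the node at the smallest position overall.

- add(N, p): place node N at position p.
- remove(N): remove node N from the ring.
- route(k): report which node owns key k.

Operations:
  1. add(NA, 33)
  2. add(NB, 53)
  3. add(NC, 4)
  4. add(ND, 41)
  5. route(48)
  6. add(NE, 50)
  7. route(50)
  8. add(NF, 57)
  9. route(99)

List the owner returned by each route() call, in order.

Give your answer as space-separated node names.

Answer: NB NE NC

Derivation:
Op 1: add NA@33 -> ring=[33:NA]
Op 2: add NB@53 -> ring=[33:NA,53:NB]
Op 3: add NC@4 -> ring=[4:NC,33:NA,53:NB]
Op 4: add ND@41 -> ring=[4:NC,33:NA,41:ND,53:NB]
Op 5: route key 48: smallest pos >= 48 is 53 -> NB
Op 6: add NE@50 -> ring=[4:NC,33:NA,41:ND,50:NE,53:NB]
Op 7: route key 50: smallest pos >= 50 is 50 -> NE
Op 8: add NF@57 -> ring=[4:NC,33:NA,41:ND,50:NE,53:NB,57:NF]
Op 9: route key 99: none >= 99, wrap to smallest pos 4 -> NC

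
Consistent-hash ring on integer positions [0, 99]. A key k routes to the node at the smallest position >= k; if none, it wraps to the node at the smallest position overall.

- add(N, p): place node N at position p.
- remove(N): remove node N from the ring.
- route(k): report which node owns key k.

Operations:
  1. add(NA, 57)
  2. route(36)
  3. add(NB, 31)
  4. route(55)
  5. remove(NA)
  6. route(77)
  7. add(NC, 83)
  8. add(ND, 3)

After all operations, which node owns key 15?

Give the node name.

Answer: NB

Derivation:
Op 1: add NA@57 -> ring=[57:NA]
Op 2: route key 36: smallest pos >= 36 is 57 -> NA
Op 3: add NB@31 -> ring=[31:NB,57:NA]
Op 4: route key 55: smallest pos >= 55 is 57 -> NA
Op 5: remove NA -> ring=[31:NB]
Op 6: route key 77: none >= 77, wrap to smallest pos 31 -> NB
Op 7: add NC@83 -> ring=[31:NB,83:NC]
Op 8: add ND@3 -> ring=[3:ND,31:NB,83:NC]
Final route key 15: smallest pos >= 15 is 31 -> NB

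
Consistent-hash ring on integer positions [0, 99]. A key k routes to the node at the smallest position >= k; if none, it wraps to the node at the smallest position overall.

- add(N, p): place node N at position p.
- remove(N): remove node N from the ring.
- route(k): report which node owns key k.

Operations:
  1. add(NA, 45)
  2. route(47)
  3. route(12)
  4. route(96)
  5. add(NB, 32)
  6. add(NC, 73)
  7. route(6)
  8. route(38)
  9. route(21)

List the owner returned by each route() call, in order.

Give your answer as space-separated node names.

Answer: NA NA NA NB NA NB

Derivation:
Op 1: add NA@45 -> ring=[45:NA]
Op 2: route key 47: none >= 47, wrap to smallest pos 45 -> NA
Op 3: route key 12: smallest pos >= 12 is 45 -> NA
Op 4: route key 96: none >= 96, wrap to smallest pos 45 -> NA
Op 5: add NB@32 -> ring=[32:NB,45:NA]
Op 6: add NC@73 -> ring=[32:NB,45:NA,73:NC]
Op 7: route key 6: smallest pos >= 6 is 32 -> NB
Op 8: route key 38: smallest pos >= 38 is 45 -> NA
Op 9: route key 21: smallest pos >= 21 is 32 -> NB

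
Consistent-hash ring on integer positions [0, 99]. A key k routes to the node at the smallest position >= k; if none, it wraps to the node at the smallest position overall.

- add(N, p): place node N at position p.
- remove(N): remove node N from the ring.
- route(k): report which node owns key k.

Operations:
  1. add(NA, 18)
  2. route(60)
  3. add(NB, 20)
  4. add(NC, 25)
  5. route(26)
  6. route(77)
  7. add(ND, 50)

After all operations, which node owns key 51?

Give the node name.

Answer: NA

Derivation:
Op 1: add NA@18 -> ring=[18:NA]
Op 2: route key 60: none >= 60, wrap to smallest pos 18 -> NA
Op 3: add NB@20 -> ring=[18:NA,20:NB]
Op 4: add NC@25 -> ring=[18:NA,20:NB,25:NC]
Op 5: route key 26: none >= 26, wrap to smallest pos 18 -> NA
Op 6: route key 77: none >= 77, wrap to smallest pos 18 -> NA
Op 7: add ND@50 -> ring=[18:NA,20:NB,25:NC,50:ND]
Final route key 51: none >= 51, wrap to smallest pos 18 -> NA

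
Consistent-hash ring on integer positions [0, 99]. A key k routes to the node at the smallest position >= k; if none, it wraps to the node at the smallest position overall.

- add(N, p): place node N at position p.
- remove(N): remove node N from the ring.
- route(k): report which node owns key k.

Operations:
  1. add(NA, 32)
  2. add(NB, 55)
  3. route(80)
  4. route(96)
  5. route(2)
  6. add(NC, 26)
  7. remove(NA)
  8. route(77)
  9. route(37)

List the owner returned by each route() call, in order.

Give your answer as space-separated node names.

Answer: NA NA NA NC NB

Derivation:
Op 1: add NA@32 -> ring=[32:NA]
Op 2: add NB@55 -> ring=[32:NA,55:NB]
Op 3: route key 80: none >= 80, wrap to smallest pos 32 -> NA
Op 4: route key 96: none >= 96, wrap to smallest pos 32 -> NA
Op 5: route key 2: smallest pos >= 2 is 32 -> NA
Op 6: add NC@26 -> ring=[26:NC,32:NA,55:NB]
Op 7: remove NA -> ring=[26:NC,55:NB]
Op 8: route key 77: none >= 77, wrap to smallest pos 26 -> NC
Op 9: route key 37: smallest pos >= 37 is 55 -> NB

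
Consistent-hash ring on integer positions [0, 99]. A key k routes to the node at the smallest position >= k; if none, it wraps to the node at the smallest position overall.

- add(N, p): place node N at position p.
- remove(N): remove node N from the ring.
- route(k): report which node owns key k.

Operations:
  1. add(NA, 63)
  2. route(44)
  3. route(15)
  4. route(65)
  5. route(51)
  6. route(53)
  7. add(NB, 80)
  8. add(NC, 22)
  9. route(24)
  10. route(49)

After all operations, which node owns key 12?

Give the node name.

Answer: NC

Derivation:
Op 1: add NA@63 -> ring=[63:NA]
Op 2: route key 44: smallest pos >= 44 is 63 -> NA
Op 3: route key 15: smallest pos >= 15 is 63 -> NA
Op 4: route key 65: none >= 65, wrap to smallest pos 63 -> NA
Op 5: route key 51: smallest pos >= 51 is 63 -> NA
Op 6: route key 53: smallest pos >= 53 is 63 -> NA
Op 7: add NB@80 -> ring=[63:NA,80:NB]
Op 8: add NC@22 -> ring=[22:NC,63:NA,80:NB]
Op 9: route key 24: smallest pos >= 24 is 63 -> NA
Op 10: route key 49: smallest pos >= 49 is 63 -> NA
Final route key 12: smallest pos >= 12 is 22 -> NC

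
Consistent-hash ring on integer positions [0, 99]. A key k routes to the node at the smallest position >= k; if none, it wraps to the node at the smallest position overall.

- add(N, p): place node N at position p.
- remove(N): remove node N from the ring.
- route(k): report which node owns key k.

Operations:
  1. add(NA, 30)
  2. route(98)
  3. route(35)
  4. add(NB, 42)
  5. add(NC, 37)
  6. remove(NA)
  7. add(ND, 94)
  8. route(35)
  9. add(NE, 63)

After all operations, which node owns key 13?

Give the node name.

Op 1: add NA@30 -> ring=[30:NA]
Op 2: route key 98: none >= 98, wrap to smallest pos 30 -> NA
Op 3: route key 35: none >= 35, wrap to smallest pos 30 -> NA
Op 4: add NB@42 -> ring=[30:NA,42:NB]
Op 5: add NC@37 -> ring=[30:NA,37:NC,42:NB]
Op 6: remove NA -> ring=[37:NC,42:NB]
Op 7: add ND@94 -> ring=[37:NC,42:NB,94:ND]
Op 8: route key 35: smallest pos >= 35 is 37 -> NC
Op 9: add NE@63 -> ring=[37:NC,42:NB,63:NE,94:ND]
Final route key 13: smallest pos >= 13 is 37 -> NC

Answer: NC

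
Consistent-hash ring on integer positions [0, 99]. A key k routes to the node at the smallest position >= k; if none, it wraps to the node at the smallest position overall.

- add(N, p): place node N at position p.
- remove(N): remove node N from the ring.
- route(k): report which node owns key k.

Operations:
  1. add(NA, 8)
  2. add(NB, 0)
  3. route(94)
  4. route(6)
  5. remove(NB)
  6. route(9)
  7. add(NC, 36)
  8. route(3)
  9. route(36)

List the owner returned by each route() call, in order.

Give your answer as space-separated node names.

Op 1: add NA@8 -> ring=[8:NA]
Op 2: add NB@0 -> ring=[0:NB,8:NA]
Op 3: route key 94: none >= 94, wrap to smallest pos 0 -> NB
Op 4: route key 6: smallest pos >= 6 is 8 -> NA
Op 5: remove NB -> ring=[8:NA]
Op 6: route key 9: none >= 9, wrap to smallest pos 8 -> NA
Op 7: add NC@36 -> ring=[8:NA,36:NC]
Op 8: route key 3: smallest pos >= 3 is 8 -> NA
Op 9: route key 36: smallest pos >= 36 is 36 -> NC

Answer: NB NA NA NA NC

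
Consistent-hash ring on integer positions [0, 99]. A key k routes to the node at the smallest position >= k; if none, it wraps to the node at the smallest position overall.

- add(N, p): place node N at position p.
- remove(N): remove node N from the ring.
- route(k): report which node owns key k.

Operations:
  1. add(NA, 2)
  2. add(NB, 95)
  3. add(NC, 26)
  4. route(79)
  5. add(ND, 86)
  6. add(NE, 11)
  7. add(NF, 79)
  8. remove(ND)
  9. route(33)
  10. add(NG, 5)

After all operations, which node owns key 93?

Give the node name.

Op 1: add NA@2 -> ring=[2:NA]
Op 2: add NB@95 -> ring=[2:NA,95:NB]
Op 3: add NC@26 -> ring=[2:NA,26:NC,95:NB]
Op 4: route key 79: smallest pos >= 79 is 95 -> NB
Op 5: add ND@86 -> ring=[2:NA,26:NC,86:ND,95:NB]
Op 6: add NE@11 -> ring=[2:NA,11:NE,26:NC,86:ND,95:NB]
Op 7: add NF@79 -> ring=[2:NA,11:NE,26:NC,79:NF,86:ND,95:NB]
Op 8: remove ND -> ring=[2:NA,11:NE,26:NC,79:NF,95:NB]
Op 9: route key 33: smallest pos >= 33 is 79 -> NF
Op 10: add NG@5 -> ring=[2:NA,5:NG,11:NE,26:NC,79:NF,95:NB]
Final route key 93: smallest pos >= 93 is 95 -> NB

Answer: NB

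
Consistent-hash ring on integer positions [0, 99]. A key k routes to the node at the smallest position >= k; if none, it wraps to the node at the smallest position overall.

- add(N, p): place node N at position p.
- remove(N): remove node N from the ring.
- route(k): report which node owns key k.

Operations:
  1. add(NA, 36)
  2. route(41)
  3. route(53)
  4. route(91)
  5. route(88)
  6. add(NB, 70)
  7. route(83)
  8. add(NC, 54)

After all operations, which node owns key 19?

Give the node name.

Answer: NA

Derivation:
Op 1: add NA@36 -> ring=[36:NA]
Op 2: route key 41: none >= 41, wrap to smallest pos 36 -> NA
Op 3: route key 53: none >= 53, wrap to smallest pos 36 -> NA
Op 4: route key 91: none >= 91, wrap to smallest pos 36 -> NA
Op 5: route key 88: none >= 88, wrap to smallest pos 36 -> NA
Op 6: add NB@70 -> ring=[36:NA,70:NB]
Op 7: route key 83: none >= 83, wrap to smallest pos 36 -> NA
Op 8: add NC@54 -> ring=[36:NA,54:NC,70:NB]
Final route key 19: smallest pos >= 19 is 36 -> NA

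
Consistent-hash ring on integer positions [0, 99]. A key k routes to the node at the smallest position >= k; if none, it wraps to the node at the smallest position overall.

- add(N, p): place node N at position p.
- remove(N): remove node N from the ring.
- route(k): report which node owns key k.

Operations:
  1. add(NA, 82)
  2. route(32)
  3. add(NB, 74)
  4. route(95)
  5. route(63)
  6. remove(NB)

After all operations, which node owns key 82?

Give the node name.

Op 1: add NA@82 -> ring=[82:NA]
Op 2: route key 32: smallest pos >= 32 is 82 -> NA
Op 3: add NB@74 -> ring=[74:NB,82:NA]
Op 4: route key 95: none >= 95, wrap to smallest pos 74 -> NB
Op 5: route key 63: smallest pos >= 63 is 74 -> NB
Op 6: remove NB -> ring=[82:NA]
Final route key 82: smallest pos >= 82 is 82 -> NA

Answer: NA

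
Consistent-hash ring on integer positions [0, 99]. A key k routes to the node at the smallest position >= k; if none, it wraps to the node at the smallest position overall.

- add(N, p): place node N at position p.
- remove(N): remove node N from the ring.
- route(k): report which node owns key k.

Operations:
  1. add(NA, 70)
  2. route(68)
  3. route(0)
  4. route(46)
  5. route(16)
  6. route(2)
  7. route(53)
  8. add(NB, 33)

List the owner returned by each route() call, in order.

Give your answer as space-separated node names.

Op 1: add NA@70 -> ring=[70:NA]
Op 2: route key 68: smallest pos >= 68 is 70 -> NA
Op 3: route key 0: smallest pos >= 0 is 70 -> NA
Op 4: route key 46: smallest pos >= 46 is 70 -> NA
Op 5: route key 16: smallest pos >= 16 is 70 -> NA
Op 6: route key 2: smallest pos >= 2 is 70 -> NA
Op 7: route key 53: smallest pos >= 53 is 70 -> NA
Op 8: add NB@33 -> ring=[33:NB,70:NA]

Answer: NA NA NA NA NA NA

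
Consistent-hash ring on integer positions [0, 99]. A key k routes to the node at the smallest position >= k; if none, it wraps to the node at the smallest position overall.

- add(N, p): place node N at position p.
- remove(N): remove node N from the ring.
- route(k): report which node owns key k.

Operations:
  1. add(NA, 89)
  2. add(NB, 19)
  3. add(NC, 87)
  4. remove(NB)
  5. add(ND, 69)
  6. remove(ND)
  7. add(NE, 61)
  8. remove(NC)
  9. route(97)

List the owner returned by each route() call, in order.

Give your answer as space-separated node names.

Answer: NE

Derivation:
Op 1: add NA@89 -> ring=[89:NA]
Op 2: add NB@19 -> ring=[19:NB,89:NA]
Op 3: add NC@87 -> ring=[19:NB,87:NC,89:NA]
Op 4: remove NB -> ring=[87:NC,89:NA]
Op 5: add ND@69 -> ring=[69:ND,87:NC,89:NA]
Op 6: remove ND -> ring=[87:NC,89:NA]
Op 7: add NE@61 -> ring=[61:NE,87:NC,89:NA]
Op 8: remove NC -> ring=[61:NE,89:NA]
Op 9: route key 97: none >= 97, wrap to smallest pos 61 -> NE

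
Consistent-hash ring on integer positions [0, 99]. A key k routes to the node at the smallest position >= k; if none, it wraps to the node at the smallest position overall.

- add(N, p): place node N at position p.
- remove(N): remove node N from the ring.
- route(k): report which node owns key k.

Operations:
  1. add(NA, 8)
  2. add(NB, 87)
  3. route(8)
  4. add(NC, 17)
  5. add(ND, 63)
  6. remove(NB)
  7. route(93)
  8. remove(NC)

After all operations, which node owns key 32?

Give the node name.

Answer: ND

Derivation:
Op 1: add NA@8 -> ring=[8:NA]
Op 2: add NB@87 -> ring=[8:NA,87:NB]
Op 3: route key 8: smallest pos >= 8 is 8 -> NA
Op 4: add NC@17 -> ring=[8:NA,17:NC,87:NB]
Op 5: add ND@63 -> ring=[8:NA,17:NC,63:ND,87:NB]
Op 6: remove NB -> ring=[8:NA,17:NC,63:ND]
Op 7: route key 93: none >= 93, wrap to smallest pos 8 -> NA
Op 8: remove NC -> ring=[8:NA,63:ND]
Final route key 32: smallest pos >= 32 is 63 -> ND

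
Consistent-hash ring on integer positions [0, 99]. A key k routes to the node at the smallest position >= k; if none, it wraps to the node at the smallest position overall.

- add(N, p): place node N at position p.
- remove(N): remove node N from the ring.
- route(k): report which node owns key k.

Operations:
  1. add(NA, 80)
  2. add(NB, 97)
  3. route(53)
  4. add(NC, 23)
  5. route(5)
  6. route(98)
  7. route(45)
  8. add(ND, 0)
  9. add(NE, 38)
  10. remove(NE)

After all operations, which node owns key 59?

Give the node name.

Op 1: add NA@80 -> ring=[80:NA]
Op 2: add NB@97 -> ring=[80:NA,97:NB]
Op 3: route key 53: smallest pos >= 53 is 80 -> NA
Op 4: add NC@23 -> ring=[23:NC,80:NA,97:NB]
Op 5: route key 5: smallest pos >= 5 is 23 -> NC
Op 6: route key 98: none >= 98, wrap to smallest pos 23 -> NC
Op 7: route key 45: smallest pos >= 45 is 80 -> NA
Op 8: add ND@0 -> ring=[0:ND,23:NC,80:NA,97:NB]
Op 9: add NE@38 -> ring=[0:ND,23:NC,38:NE,80:NA,97:NB]
Op 10: remove NE -> ring=[0:ND,23:NC,80:NA,97:NB]
Final route key 59: smallest pos >= 59 is 80 -> NA

Answer: NA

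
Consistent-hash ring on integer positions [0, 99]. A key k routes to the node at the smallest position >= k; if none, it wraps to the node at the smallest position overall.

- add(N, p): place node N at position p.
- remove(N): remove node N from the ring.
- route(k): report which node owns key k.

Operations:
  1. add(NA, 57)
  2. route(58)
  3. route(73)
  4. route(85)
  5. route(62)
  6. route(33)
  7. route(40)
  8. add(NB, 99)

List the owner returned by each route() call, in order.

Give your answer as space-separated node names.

Answer: NA NA NA NA NA NA

Derivation:
Op 1: add NA@57 -> ring=[57:NA]
Op 2: route key 58: none >= 58, wrap to smallest pos 57 -> NA
Op 3: route key 73: none >= 73, wrap to smallest pos 57 -> NA
Op 4: route key 85: none >= 85, wrap to smallest pos 57 -> NA
Op 5: route key 62: none >= 62, wrap to smallest pos 57 -> NA
Op 6: route key 33: smallest pos >= 33 is 57 -> NA
Op 7: route key 40: smallest pos >= 40 is 57 -> NA
Op 8: add NB@99 -> ring=[57:NA,99:NB]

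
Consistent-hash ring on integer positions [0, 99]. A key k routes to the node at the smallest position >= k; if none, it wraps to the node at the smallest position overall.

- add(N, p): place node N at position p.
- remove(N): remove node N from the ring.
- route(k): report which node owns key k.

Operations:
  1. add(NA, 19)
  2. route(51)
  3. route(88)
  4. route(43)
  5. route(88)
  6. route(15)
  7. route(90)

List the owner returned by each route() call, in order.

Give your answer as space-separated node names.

Answer: NA NA NA NA NA NA

Derivation:
Op 1: add NA@19 -> ring=[19:NA]
Op 2: route key 51: none >= 51, wrap to smallest pos 19 -> NA
Op 3: route key 88: none >= 88, wrap to smallest pos 19 -> NA
Op 4: route key 43: none >= 43, wrap to smallest pos 19 -> NA
Op 5: route key 88: none >= 88, wrap to smallest pos 19 -> NA
Op 6: route key 15: smallest pos >= 15 is 19 -> NA
Op 7: route key 90: none >= 90, wrap to smallest pos 19 -> NA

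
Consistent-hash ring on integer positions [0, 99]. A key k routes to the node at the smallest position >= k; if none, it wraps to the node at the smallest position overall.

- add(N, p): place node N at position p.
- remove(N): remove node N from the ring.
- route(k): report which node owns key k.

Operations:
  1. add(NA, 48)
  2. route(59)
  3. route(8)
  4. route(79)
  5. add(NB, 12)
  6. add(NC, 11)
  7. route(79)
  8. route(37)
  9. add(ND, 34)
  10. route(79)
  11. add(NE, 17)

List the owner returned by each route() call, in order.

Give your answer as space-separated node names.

Answer: NA NA NA NC NA NC

Derivation:
Op 1: add NA@48 -> ring=[48:NA]
Op 2: route key 59: none >= 59, wrap to smallest pos 48 -> NA
Op 3: route key 8: smallest pos >= 8 is 48 -> NA
Op 4: route key 79: none >= 79, wrap to smallest pos 48 -> NA
Op 5: add NB@12 -> ring=[12:NB,48:NA]
Op 6: add NC@11 -> ring=[11:NC,12:NB,48:NA]
Op 7: route key 79: none >= 79, wrap to smallest pos 11 -> NC
Op 8: route key 37: smallest pos >= 37 is 48 -> NA
Op 9: add ND@34 -> ring=[11:NC,12:NB,34:ND,48:NA]
Op 10: route key 79: none >= 79, wrap to smallest pos 11 -> NC
Op 11: add NE@17 -> ring=[11:NC,12:NB,17:NE,34:ND,48:NA]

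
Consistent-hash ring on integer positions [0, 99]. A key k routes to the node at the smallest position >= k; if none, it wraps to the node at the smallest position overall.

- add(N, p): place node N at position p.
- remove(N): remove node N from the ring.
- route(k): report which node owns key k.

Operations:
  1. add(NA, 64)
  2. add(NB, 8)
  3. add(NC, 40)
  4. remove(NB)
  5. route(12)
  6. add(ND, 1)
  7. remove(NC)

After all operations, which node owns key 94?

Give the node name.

Answer: ND

Derivation:
Op 1: add NA@64 -> ring=[64:NA]
Op 2: add NB@8 -> ring=[8:NB,64:NA]
Op 3: add NC@40 -> ring=[8:NB,40:NC,64:NA]
Op 4: remove NB -> ring=[40:NC,64:NA]
Op 5: route key 12: smallest pos >= 12 is 40 -> NC
Op 6: add ND@1 -> ring=[1:ND,40:NC,64:NA]
Op 7: remove NC -> ring=[1:ND,64:NA]
Final route key 94: none >= 94, wrap to smallest pos 1 -> ND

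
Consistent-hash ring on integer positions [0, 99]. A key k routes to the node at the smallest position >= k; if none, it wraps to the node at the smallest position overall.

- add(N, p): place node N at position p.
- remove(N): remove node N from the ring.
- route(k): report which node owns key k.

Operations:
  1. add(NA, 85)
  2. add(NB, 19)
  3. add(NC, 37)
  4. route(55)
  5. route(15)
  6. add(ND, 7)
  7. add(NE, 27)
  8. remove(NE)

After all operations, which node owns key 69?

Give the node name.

Op 1: add NA@85 -> ring=[85:NA]
Op 2: add NB@19 -> ring=[19:NB,85:NA]
Op 3: add NC@37 -> ring=[19:NB,37:NC,85:NA]
Op 4: route key 55: smallest pos >= 55 is 85 -> NA
Op 5: route key 15: smallest pos >= 15 is 19 -> NB
Op 6: add ND@7 -> ring=[7:ND,19:NB,37:NC,85:NA]
Op 7: add NE@27 -> ring=[7:ND,19:NB,27:NE,37:NC,85:NA]
Op 8: remove NE -> ring=[7:ND,19:NB,37:NC,85:NA]
Final route key 69: smallest pos >= 69 is 85 -> NA

Answer: NA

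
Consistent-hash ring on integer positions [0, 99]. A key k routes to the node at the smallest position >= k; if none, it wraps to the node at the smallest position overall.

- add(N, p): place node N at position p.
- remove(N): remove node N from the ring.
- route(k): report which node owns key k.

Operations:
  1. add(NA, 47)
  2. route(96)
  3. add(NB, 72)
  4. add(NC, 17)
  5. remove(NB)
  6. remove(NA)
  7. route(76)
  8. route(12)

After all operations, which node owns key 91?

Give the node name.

Answer: NC

Derivation:
Op 1: add NA@47 -> ring=[47:NA]
Op 2: route key 96: none >= 96, wrap to smallest pos 47 -> NA
Op 3: add NB@72 -> ring=[47:NA,72:NB]
Op 4: add NC@17 -> ring=[17:NC,47:NA,72:NB]
Op 5: remove NB -> ring=[17:NC,47:NA]
Op 6: remove NA -> ring=[17:NC]
Op 7: route key 76: none >= 76, wrap to smallest pos 17 -> NC
Op 8: route key 12: smallest pos >= 12 is 17 -> NC
Final route key 91: none >= 91, wrap to smallest pos 17 -> NC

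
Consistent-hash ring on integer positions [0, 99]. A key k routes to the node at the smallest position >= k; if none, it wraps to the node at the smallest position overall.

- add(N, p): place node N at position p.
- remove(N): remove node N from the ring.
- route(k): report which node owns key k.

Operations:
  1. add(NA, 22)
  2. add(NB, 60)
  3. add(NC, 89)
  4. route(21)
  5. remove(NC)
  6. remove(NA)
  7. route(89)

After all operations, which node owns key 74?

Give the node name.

Op 1: add NA@22 -> ring=[22:NA]
Op 2: add NB@60 -> ring=[22:NA,60:NB]
Op 3: add NC@89 -> ring=[22:NA,60:NB,89:NC]
Op 4: route key 21: smallest pos >= 21 is 22 -> NA
Op 5: remove NC -> ring=[22:NA,60:NB]
Op 6: remove NA -> ring=[60:NB]
Op 7: route key 89: none >= 89, wrap to smallest pos 60 -> NB
Final route key 74: none >= 74, wrap to smallest pos 60 -> NB

Answer: NB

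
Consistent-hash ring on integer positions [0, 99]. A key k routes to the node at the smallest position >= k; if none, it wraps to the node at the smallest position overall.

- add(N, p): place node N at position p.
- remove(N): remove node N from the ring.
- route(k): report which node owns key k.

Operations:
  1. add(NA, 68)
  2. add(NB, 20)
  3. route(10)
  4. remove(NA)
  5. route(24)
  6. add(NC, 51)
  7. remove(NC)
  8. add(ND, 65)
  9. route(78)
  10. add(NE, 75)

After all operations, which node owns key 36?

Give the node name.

Op 1: add NA@68 -> ring=[68:NA]
Op 2: add NB@20 -> ring=[20:NB,68:NA]
Op 3: route key 10: smallest pos >= 10 is 20 -> NB
Op 4: remove NA -> ring=[20:NB]
Op 5: route key 24: none >= 24, wrap to smallest pos 20 -> NB
Op 6: add NC@51 -> ring=[20:NB,51:NC]
Op 7: remove NC -> ring=[20:NB]
Op 8: add ND@65 -> ring=[20:NB,65:ND]
Op 9: route key 78: none >= 78, wrap to smallest pos 20 -> NB
Op 10: add NE@75 -> ring=[20:NB,65:ND,75:NE]
Final route key 36: smallest pos >= 36 is 65 -> ND

Answer: ND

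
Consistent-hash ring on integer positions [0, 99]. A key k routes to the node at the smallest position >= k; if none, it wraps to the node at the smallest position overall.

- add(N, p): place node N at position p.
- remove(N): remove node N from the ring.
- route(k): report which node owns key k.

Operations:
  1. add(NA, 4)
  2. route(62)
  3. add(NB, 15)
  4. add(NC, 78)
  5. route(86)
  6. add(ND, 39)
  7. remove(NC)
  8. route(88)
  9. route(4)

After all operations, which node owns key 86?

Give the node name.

Op 1: add NA@4 -> ring=[4:NA]
Op 2: route key 62: none >= 62, wrap to smallest pos 4 -> NA
Op 3: add NB@15 -> ring=[4:NA,15:NB]
Op 4: add NC@78 -> ring=[4:NA,15:NB,78:NC]
Op 5: route key 86: none >= 86, wrap to smallest pos 4 -> NA
Op 6: add ND@39 -> ring=[4:NA,15:NB,39:ND,78:NC]
Op 7: remove NC -> ring=[4:NA,15:NB,39:ND]
Op 8: route key 88: none >= 88, wrap to smallest pos 4 -> NA
Op 9: route key 4: smallest pos >= 4 is 4 -> NA
Final route key 86: none >= 86, wrap to smallest pos 4 -> NA

Answer: NA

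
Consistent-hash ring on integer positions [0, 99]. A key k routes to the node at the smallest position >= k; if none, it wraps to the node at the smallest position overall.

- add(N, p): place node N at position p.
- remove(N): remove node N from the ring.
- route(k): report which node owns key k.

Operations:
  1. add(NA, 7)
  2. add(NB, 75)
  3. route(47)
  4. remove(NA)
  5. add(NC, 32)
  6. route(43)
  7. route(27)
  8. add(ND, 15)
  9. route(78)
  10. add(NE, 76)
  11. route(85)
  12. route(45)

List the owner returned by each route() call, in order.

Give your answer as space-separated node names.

Op 1: add NA@7 -> ring=[7:NA]
Op 2: add NB@75 -> ring=[7:NA,75:NB]
Op 3: route key 47: smallest pos >= 47 is 75 -> NB
Op 4: remove NA -> ring=[75:NB]
Op 5: add NC@32 -> ring=[32:NC,75:NB]
Op 6: route key 43: smallest pos >= 43 is 75 -> NB
Op 7: route key 27: smallest pos >= 27 is 32 -> NC
Op 8: add ND@15 -> ring=[15:ND,32:NC,75:NB]
Op 9: route key 78: none >= 78, wrap to smallest pos 15 -> ND
Op 10: add NE@76 -> ring=[15:ND,32:NC,75:NB,76:NE]
Op 11: route key 85: none >= 85, wrap to smallest pos 15 -> ND
Op 12: route key 45: smallest pos >= 45 is 75 -> NB

Answer: NB NB NC ND ND NB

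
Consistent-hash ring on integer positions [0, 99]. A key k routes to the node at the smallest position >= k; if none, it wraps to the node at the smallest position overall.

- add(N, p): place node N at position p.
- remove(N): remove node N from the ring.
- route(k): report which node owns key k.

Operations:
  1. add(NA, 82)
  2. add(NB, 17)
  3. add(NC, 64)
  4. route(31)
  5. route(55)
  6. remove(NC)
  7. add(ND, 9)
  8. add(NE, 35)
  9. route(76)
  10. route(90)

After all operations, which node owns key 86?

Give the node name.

Answer: ND

Derivation:
Op 1: add NA@82 -> ring=[82:NA]
Op 2: add NB@17 -> ring=[17:NB,82:NA]
Op 3: add NC@64 -> ring=[17:NB,64:NC,82:NA]
Op 4: route key 31: smallest pos >= 31 is 64 -> NC
Op 5: route key 55: smallest pos >= 55 is 64 -> NC
Op 6: remove NC -> ring=[17:NB,82:NA]
Op 7: add ND@9 -> ring=[9:ND,17:NB,82:NA]
Op 8: add NE@35 -> ring=[9:ND,17:NB,35:NE,82:NA]
Op 9: route key 76: smallest pos >= 76 is 82 -> NA
Op 10: route key 90: none >= 90, wrap to smallest pos 9 -> ND
Final route key 86: none >= 86, wrap to smallest pos 9 -> ND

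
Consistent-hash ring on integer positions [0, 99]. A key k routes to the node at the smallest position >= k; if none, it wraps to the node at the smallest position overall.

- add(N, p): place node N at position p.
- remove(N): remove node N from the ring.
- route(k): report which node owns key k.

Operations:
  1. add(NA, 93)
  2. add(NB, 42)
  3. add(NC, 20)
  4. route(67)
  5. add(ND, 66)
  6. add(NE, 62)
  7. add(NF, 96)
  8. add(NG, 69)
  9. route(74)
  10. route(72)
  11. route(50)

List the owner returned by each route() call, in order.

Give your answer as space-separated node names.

Op 1: add NA@93 -> ring=[93:NA]
Op 2: add NB@42 -> ring=[42:NB,93:NA]
Op 3: add NC@20 -> ring=[20:NC,42:NB,93:NA]
Op 4: route key 67: smallest pos >= 67 is 93 -> NA
Op 5: add ND@66 -> ring=[20:NC,42:NB,66:ND,93:NA]
Op 6: add NE@62 -> ring=[20:NC,42:NB,62:NE,66:ND,93:NA]
Op 7: add NF@96 -> ring=[20:NC,42:NB,62:NE,66:ND,93:NA,96:NF]
Op 8: add NG@69 -> ring=[20:NC,42:NB,62:NE,66:ND,69:NG,93:NA,96:NF]
Op 9: route key 74: smallest pos >= 74 is 93 -> NA
Op 10: route key 72: smallest pos >= 72 is 93 -> NA
Op 11: route key 50: smallest pos >= 50 is 62 -> NE

Answer: NA NA NA NE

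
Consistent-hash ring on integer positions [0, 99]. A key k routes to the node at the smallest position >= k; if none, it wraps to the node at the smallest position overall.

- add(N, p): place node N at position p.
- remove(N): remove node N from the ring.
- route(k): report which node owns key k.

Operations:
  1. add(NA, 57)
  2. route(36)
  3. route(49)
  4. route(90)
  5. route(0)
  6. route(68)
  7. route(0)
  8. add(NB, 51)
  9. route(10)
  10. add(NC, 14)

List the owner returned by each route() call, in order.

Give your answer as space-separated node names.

Answer: NA NA NA NA NA NA NB

Derivation:
Op 1: add NA@57 -> ring=[57:NA]
Op 2: route key 36: smallest pos >= 36 is 57 -> NA
Op 3: route key 49: smallest pos >= 49 is 57 -> NA
Op 4: route key 90: none >= 90, wrap to smallest pos 57 -> NA
Op 5: route key 0: smallest pos >= 0 is 57 -> NA
Op 6: route key 68: none >= 68, wrap to smallest pos 57 -> NA
Op 7: route key 0: smallest pos >= 0 is 57 -> NA
Op 8: add NB@51 -> ring=[51:NB,57:NA]
Op 9: route key 10: smallest pos >= 10 is 51 -> NB
Op 10: add NC@14 -> ring=[14:NC,51:NB,57:NA]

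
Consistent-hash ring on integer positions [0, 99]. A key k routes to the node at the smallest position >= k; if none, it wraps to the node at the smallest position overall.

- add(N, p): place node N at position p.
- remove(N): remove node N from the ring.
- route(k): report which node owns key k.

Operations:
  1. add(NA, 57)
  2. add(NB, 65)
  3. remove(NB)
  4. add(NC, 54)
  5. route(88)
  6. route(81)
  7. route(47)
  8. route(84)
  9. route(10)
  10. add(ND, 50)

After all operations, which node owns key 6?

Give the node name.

Answer: ND

Derivation:
Op 1: add NA@57 -> ring=[57:NA]
Op 2: add NB@65 -> ring=[57:NA,65:NB]
Op 3: remove NB -> ring=[57:NA]
Op 4: add NC@54 -> ring=[54:NC,57:NA]
Op 5: route key 88: none >= 88, wrap to smallest pos 54 -> NC
Op 6: route key 81: none >= 81, wrap to smallest pos 54 -> NC
Op 7: route key 47: smallest pos >= 47 is 54 -> NC
Op 8: route key 84: none >= 84, wrap to smallest pos 54 -> NC
Op 9: route key 10: smallest pos >= 10 is 54 -> NC
Op 10: add ND@50 -> ring=[50:ND,54:NC,57:NA]
Final route key 6: smallest pos >= 6 is 50 -> ND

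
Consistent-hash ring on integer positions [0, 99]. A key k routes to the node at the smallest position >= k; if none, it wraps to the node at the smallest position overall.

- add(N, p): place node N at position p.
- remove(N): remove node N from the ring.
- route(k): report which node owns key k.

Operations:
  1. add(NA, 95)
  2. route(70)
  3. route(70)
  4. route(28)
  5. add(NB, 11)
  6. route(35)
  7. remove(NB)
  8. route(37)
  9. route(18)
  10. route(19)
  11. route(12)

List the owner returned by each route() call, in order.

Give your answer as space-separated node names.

Answer: NA NA NA NA NA NA NA NA

Derivation:
Op 1: add NA@95 -> ring=[95:NA]
Op 2: route key 70: smallest pos >= 70 is 95 -> NA
Op 3: route key 70: smallest pos >= 70 is 95 -> NA
Op 4: route key 28: smallest pos >= 28 is 95 -> NA
Op 5: add NB@11 -> ring=[11:NB,95:NA]
Op 6: route key 35: smallest pos >= 35 is 95 -> NA
Op 7: remove NB -> ring=[95:NA]
Op 8: route key 37: smallest pos >= 37 is 95 -> NA
Op 9: route key 18: smallest pos >= 18 is 95 -> NA
Op 10: route key 19: smallest pos >= 19 is 95 -> NA
Op 11: route key 12: smallest pos >= 12 is 95 -> NA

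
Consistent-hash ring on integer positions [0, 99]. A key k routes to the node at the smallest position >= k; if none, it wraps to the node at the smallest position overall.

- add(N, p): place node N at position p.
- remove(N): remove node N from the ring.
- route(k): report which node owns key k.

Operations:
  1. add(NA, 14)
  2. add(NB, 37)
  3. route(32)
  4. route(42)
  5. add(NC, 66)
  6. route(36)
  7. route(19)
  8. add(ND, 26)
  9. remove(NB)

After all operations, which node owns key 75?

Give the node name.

Answer: NA

Derivation:
Op 1: add NA@14 -> ring=[14:NA]
Op 2: add NB@37 -> ring=[14:NA,37:NB]
Op 3: route key 32: smallest pos >= 32 is 37 -> NB
Op 4: route key 42: none >= 42, wrap to smallest pos 14 -> NA
Op 5: add NC@66 -> ring=[14:NA,37:NB,66:NC]
Op 6: route key 36: smallest pos >= 36 is 37 -> NB
Op 7: route key 19: smallest pos >= 19 is 37 -> NB
Op 8: add ND@26 -> ring=[14:NA,26:ND,37:NB,66:NC]
Op 9: remove NB -> ring=[14:NA,26:ND,66:NC]
Final route key 75: none >= 75, wrap to smallest pos 14 -> NA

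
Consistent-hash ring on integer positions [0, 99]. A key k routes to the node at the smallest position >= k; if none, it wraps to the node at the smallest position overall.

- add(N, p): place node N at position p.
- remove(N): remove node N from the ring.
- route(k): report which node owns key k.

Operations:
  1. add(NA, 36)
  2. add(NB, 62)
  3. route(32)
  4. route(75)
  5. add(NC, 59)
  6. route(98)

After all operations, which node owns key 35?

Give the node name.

Op 1: add NA@36 -> ring=[36:NA]
Op 2: add NB@62 -> ring=[36:NA,62:NB]
Op 3: route key 32: smallest pos >= 32 is 36 -> NA
Op 4: route key 75: none >= 75, wrap to smallest pos 36 -> NA
Op 5: add NC@59 -> ring=[36:NA,59:NC,62:NB]
Op 6: route key 98: none >= 98, wrap to smallest pos 36 -> NA
Final route key 35: smallest pos >= 35 is 36 -> NA

Answer: NA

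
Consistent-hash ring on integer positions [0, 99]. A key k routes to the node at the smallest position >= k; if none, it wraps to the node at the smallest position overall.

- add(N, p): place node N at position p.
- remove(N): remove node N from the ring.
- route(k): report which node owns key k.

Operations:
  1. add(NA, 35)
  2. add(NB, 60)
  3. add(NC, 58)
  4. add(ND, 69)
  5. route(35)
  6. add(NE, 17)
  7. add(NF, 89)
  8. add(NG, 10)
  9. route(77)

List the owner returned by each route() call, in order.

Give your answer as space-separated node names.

Op 1: add NA@35 -> ring=[35:NA]
Op 2: add NB@60 -> ring=[35:NA,60:NB]
Op 3: add NC@58 -> ring=[35:NA,58:NC,60:NB]
Op 4: add ND@69 -> ring=[35:NA,58:NC,60:NB,69:ND]
Op 5: route key 35: smallest pos >= 35 is 35 -> NA
Op 6: add NE@17 -> ring=[17:NE,35:NA,58:NC,60:NB,69:ND]
Op 7: add NF@89 -> ring=[17:NE,35:NA,58:NC,60:NB,69:ND,89:NF]
Op 8: add NG@10 -> ring=[10:NG,17:NE,35:NA,58:NC,60:NB,69:ND,89:NF]
Op 9: route key 77: smallest pos >= 77 is 89 -> NF

Answer: NA NF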